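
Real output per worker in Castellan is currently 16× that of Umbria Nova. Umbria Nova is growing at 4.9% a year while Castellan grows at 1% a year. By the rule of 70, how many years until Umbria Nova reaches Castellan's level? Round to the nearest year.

around 72 years

The growth-rate gap is 4.9% − 1% = 3.9 percentage points.
So the ratio between them halves every 70/3.9 ≈ 17.95 years.
A 16× gap closes after 4 halvings: 4 × 17.95 ≈ 72 years.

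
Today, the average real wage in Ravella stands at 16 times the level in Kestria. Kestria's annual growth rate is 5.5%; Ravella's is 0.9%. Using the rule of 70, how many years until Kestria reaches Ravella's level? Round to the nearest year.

≈ 61 years

What matters is the difference: 4.6 pp.
Rule of 70 on the gap: the ratio halves every 70/4.6 ≈ 15.22 years.
A 16 times gap closes after 4 halvings: 4 × 15.22 ≈ 61 years.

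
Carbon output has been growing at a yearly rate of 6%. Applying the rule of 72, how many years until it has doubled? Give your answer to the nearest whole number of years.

around 12 years

72/6 ≈ 12.00, so it doubles roughly every 12 years.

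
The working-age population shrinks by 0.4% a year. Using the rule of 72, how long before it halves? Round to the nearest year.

≈ 180 years

Falling at 0.4%, it halves about every 72/0.4 = 180.00 years.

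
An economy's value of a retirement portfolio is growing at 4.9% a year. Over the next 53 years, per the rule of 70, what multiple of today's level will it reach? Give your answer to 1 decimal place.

around 13.1 times

Doubles every ≈ 14.29 years (70/4.9).
53 years is 3.71 doublings; 2^3.71 ≈ 13.1×.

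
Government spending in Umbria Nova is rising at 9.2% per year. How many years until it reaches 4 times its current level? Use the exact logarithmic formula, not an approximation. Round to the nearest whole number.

t = ln(4) / ln(1 + 0.092) = 1.3863 / 0.088011 ≈ 15.75.
≈ 16 years.

16 years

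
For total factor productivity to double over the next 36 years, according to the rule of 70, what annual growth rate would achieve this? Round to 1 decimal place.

roughly 1.9%

70 / 36 ≈ 1.94, so about 1.9% a year.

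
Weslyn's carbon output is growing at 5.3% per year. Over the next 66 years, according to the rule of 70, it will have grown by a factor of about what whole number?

At 5.3% one doubling takes ≈ 13.21 years; 66 years is 5 of them, so ×32.

around 32 times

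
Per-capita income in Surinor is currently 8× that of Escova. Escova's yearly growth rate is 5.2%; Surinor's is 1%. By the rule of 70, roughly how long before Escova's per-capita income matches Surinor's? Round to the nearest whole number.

Escova gains on Surinor at 5.2% − 1% = 4.2 points a year.
At that relative rate the gap halves every 70/4.2 ≈ 16.67 years.
An 8× gap closes after 3 halvings: 3 × 16.67 ≈ 50 years.

roughly 50 years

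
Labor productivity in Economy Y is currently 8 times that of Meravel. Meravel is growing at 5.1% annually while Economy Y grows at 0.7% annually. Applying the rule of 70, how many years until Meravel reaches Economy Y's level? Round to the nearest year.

≈ 48 years

What matters is the difference: 4.4 pp.
Rule of 70 on the gap: the ratio halves every 70/4.4 ≈ 15.91 years.
An 8 times gap closes after 3 halvings: 3 × 15.91 ≈ 48 years.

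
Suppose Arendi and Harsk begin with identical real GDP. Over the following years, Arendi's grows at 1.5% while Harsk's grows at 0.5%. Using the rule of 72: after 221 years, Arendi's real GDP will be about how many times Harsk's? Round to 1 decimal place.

Arendi pulls ahead at 1 pp per year, so the ratio doubles every 72/1 ≈ 72.00 years.
In 221 years that's 3.07 doublings: 2^3.07 ≈ 8.4.

≈ 8.4 times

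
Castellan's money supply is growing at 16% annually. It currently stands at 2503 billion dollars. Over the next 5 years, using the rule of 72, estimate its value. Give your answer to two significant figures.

about 5400 billion dollars

Doubling time ≈ 72/16 = 4.50 years.
5 years is 5/4.50 ≈ 1.11 doublings, a factor of 2^1.11 ≈ 2.16.
2503 × 2.16 ≈ 5400 billion dollars.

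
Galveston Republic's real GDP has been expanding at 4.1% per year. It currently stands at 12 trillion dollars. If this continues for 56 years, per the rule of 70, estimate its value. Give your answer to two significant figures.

It doubles every 70/4.1 ≈ 17.07 years, so 56 years is 3.28 doublings.
2^3.28 ≈ 9.71; 12 × 9.71 ≈ 120 trillion dollars.

approximately 120 trillion dollars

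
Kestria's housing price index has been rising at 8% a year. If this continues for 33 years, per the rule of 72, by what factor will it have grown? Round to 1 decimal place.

about 12.7 times

Doubling time ≈ 72/8 = 9.00 years.
33 years / 9.00 ≈ 3.67 doublings → factor 2^3.67 ≈ 12.7.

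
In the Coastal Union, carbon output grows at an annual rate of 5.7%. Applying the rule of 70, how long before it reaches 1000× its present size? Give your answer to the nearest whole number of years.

122 years

One doubling takes 70/5.7 = 12.28 years.
Reaching 1000× takes log₂(1000) ≈ 9.97 doublings.
9.97 × 12.28 ≈ 122 years.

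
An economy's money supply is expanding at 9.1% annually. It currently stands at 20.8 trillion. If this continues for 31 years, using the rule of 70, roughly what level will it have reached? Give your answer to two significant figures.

around 340 trillion

It doubles every 70/9.1 ≈ 7.69 years, so 31 years is 4.03 doublings.
2^4.03 ≈ 16.34; 20.8 × 16.34 ≈ 340 trillion.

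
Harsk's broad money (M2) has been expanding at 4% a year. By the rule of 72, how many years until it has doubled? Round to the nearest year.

≈ 18 years

Doubling time ≈ 72 / 4 = 18.00 years.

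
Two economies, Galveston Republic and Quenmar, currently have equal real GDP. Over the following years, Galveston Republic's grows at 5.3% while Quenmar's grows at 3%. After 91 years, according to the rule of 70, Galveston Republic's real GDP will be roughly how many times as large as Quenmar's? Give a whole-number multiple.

Galveston Republic pulls ahead at 2.3 pp per year, so the ratio doubles every 70/2.3 ≈ 30.43 years.
In 91 years that's 2.99 doublings: 2^2.99 ≈ 8.

approximately 8 times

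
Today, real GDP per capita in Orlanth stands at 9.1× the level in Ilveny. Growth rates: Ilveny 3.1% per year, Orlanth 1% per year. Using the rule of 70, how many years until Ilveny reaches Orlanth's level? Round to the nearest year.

The growth-rate gap is 3.1% − 1% = 2.1 percentage points.
So the ratio between them halves every 70/2.1 ≈ 33.33 years.
A 9.1× gap takes log₂(9.1) ≈ 3.19 halvings to close: 3.19 × 33.33 ≈ 106 years.

roughly 106 years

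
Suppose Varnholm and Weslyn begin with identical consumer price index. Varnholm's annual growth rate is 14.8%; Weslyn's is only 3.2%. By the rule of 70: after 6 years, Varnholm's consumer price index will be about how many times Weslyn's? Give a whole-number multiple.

approximately 2 times

Varnholm pulls ahead at 11.6 pp per year, so the ratio doubles every 70/11.6 ≈ 6.03 years.
In 6 years that's 1.00 doublings: 2^1.00 ≈ 2.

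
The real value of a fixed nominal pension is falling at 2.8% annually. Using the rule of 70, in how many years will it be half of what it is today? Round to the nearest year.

The rule works in reverse for decay: 70/2.8 ≈ 25.00 years to halve.

around 25 years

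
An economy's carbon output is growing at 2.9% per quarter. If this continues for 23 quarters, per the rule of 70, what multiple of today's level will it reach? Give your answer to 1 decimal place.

1.9 times

Doubles every ≈ 24.14 quarters (70/2.9).
23 quarters is 0.95 doublings; 2^0.95 ≈ 1.9×.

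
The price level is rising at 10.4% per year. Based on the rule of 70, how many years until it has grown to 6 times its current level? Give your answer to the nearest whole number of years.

Doubling time ≈ 70/10.4 = 6.73 years.
6× is log₂ 6 ≈ 2.58 doublings, so ≈ 2.58 × 6.73 = 17 years.

roughly 17 years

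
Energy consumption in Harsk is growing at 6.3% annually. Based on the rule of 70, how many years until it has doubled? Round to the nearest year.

70/6.3 ≈ 11.11, so it doubles roughly every 11 years.

about 11 years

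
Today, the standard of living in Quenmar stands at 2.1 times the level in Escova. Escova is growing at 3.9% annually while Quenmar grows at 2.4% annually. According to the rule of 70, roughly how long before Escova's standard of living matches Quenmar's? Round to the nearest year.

Escova gains on Quenmar at 3.9% − 2.4% = 1.5 points a year.
At that relative rate the gap halves every 70/1.5 ≈ 46.67 years.
A 2.1 times gap takes log₂(2.1) ≈ 1.07 halvings to close: 1.07 × 46.67 ≈ 50 years.

≈ 50 years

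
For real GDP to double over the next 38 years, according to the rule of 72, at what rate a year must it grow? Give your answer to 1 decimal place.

1.9%

72 / 38 ≈ 1.89, so about 1.9% a year.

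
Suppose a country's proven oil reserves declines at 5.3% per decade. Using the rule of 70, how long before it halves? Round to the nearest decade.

roughly 13 decades

Halving time ≈ 70 / 5.3 = 13.21 → 13 decades.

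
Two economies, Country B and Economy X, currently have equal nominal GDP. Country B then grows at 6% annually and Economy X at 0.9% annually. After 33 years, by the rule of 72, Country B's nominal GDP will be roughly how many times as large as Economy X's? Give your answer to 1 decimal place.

roughly 5.1 times

Only the 5.1-point difference matters.
72/5.1 ≈ 14.12 years per doubling of the ratio; 33 years gives 2.34 doublings, so ≈ 5.1×.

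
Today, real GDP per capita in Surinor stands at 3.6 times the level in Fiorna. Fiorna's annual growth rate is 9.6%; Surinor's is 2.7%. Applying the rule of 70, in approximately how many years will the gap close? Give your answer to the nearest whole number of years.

about 19 years

What matters is the difference: 6.9 pp.
Rule of 70 on the gap: the ratio halves every 70/6.9 ≈ 10.14 years.
A 3.6 times gap takes log₂(3.6) ≈ 1.85 halvings to close: 1.85 × 10.14 ≈ 19 years.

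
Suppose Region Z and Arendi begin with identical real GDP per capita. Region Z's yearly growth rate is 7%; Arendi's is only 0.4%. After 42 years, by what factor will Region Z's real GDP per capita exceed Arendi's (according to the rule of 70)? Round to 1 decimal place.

15.6 times

Only the 6.6-point difference matters.
70/6.6 ≈ 10.61 years per doubling of the ratio; 42 years gives 3.96 doublings, so ≈ 15.6×.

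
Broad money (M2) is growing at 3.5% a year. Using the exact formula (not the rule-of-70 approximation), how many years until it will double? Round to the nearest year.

t = ln(2) / ln(1 + 0.035) = 0.6931 / 0.034401 ≈ 20.15.
≈ 20 years.

20 years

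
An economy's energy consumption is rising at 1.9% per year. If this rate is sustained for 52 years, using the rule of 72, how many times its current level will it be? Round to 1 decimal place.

2.6 times

Doubles every ≈ 37.89 years (72/1.9).
52 years is 1.37 doublings; 2^1.37 ≈ 2.6×.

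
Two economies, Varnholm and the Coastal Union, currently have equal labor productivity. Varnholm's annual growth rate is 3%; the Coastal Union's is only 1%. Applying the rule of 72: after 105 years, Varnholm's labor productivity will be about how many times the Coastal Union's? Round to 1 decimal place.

Varnholm pulls ahead at 2 pp per year, so the ratio doubles every 72/2 ≈ 36.00 years.
In 105 years that's 2.92 doublings: 2^2.92 ≈ 7.6.

around 7.6 times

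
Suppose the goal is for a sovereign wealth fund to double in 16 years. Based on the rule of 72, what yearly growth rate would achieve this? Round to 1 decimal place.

≈ 4.5%

72 / 16 ≈ 4.50, so about 4.5% per year.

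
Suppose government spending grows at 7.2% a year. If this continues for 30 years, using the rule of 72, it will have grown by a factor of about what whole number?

about 8 times

Doubling time ≈ 72/7.2 = 10.00 years.
30/10.00 ≈ 3 doublings, so about 2^3 = 8×.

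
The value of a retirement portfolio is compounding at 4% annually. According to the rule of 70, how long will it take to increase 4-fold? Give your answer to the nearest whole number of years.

Doubling time ≈ 70/4 = 17.50 years.
4× is 2 doublings, so 2 × 17.50 ≈ 35 years.

≈ 35 years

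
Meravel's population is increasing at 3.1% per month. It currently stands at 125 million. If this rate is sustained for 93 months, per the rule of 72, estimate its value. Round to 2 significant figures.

Doubling time ≈ 72/3.1 = 23.23 months.
93 months is 93/23.23 ≈ 4.00 doublings, a factor of 2^4.00 ≈ 16.00.
125 × 16.00 ≈ 2000 million.

around 2000 million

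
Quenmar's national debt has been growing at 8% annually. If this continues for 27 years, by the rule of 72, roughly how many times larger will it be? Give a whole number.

≈ 8 times

Doubling time ≈ 72/8 = 9.00 years.
27/9.00 ≈ 3 doublings, so about 2^3 = 8×.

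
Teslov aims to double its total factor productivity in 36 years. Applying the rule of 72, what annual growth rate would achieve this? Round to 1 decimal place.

72 / 36 ≈ 2.00, so about 2.0% annually.

≈ 2.0% annually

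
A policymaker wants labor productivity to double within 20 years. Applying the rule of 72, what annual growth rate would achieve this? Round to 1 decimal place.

72 / 20 ≈ 3.60, so about 3.6% a year.

around 3.6%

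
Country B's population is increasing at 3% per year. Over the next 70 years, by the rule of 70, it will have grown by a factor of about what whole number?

approximately 8 times

Doubling time ≈ 70/3 = 23.33 years.
70/23.33 ≈ 3 doublings, so about 2^3 = 8×.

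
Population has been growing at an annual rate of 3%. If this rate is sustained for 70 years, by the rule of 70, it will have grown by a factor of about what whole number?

≈ 8 times

Doubling time ≈ 70/3 = 23.33 years.
70/23.33 ≈ 3 doublings, so about 2^3 = 8×.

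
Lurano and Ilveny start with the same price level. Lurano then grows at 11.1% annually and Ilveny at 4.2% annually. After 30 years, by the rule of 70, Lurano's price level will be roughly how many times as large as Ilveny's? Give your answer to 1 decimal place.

Rate gap = 11.1% − 4.2% = 6.9 points.
The ratio doubles every 70/6.9 ≈ 10.14 years.
30/10.14 ≈ 2.96 doublings → ratio ≈ 2^2.96 ≈ 7.8.

7.8 times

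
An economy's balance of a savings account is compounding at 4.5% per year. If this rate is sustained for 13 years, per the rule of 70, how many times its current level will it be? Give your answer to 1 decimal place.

Doubles every ≈ 15.56 years (70/4.5).
13 years is 0.84 doublings; 2^0.84 ≈ 1.8×.

about 1.8 times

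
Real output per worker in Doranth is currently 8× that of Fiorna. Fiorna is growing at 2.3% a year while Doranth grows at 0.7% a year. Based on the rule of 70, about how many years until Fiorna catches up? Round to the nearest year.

≈ 131 years

What matters is the difference: 1.6 pp.
Rule of 70 on the gap: the ratio halves every 70/1.6 ≈ 43.75 years.
An 8× gap closes after 3 halvings: 3 × 43.75 ≈ 131 years.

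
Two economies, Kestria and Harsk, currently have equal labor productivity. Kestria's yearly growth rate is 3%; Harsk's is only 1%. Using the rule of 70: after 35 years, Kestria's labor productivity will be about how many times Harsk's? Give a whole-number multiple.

roughly 2 times

Rate gap = 3% − 1% = 2 points.
The ratio doubles every 70/2 ≈ 35.00 years.
35/35.00 ≈ 1.00 doublings → ratio ≈ 2^1.00 ≈ 2.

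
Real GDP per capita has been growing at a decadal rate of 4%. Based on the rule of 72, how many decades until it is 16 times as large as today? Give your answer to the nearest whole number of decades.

At 4% it doubles every 72/4 ≈ 18.00 decades.
Getting to 16× needs 4 doublings: 4 × 18.00 ≈ 72 decades.

about 72 decades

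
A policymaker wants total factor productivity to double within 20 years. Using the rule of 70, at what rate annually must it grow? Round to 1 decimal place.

70 / 20 ≈ 3.50, so about 3.5% annually.

about 3.5%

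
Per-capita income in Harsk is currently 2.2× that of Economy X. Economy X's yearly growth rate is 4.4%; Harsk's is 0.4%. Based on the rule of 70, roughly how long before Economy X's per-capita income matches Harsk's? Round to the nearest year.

The growth-rate gap is 4.4% − 0.4% = 4 percentage points.
So the ratio between them halves every 70/4 ≈ 17.50 years.
A 2.2× gap takes log₂(2.2) ≈ 1.14 halvings to close: 1.14 × 17.50 ≈ 20 years.

approximately 20 years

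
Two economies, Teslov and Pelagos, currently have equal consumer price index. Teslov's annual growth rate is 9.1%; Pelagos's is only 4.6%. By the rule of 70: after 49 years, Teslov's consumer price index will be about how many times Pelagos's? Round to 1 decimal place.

≈ 8.9 times

Rate gap = 9.1% − 4.6% = 4.5 points.
The ratio doubles every 70/4.5 ≈ 15.56 years.
49/15.56 ≈ 3.15 doublings → ratio ≈ 2^3.15 ≈ 8.9.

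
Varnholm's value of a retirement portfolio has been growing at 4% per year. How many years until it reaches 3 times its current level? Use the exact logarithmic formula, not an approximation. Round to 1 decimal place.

t = ln(3) / ln(1 + 0.04) = 1.0986 / 0.039221 ≈ 28.01.

28.0 years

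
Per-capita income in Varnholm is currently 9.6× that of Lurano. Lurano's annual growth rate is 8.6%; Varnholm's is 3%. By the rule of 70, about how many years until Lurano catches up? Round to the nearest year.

around 41 years

Lurano gains on Varnholm at 8.6% − 3% = 5.6 points a year.
At that relative rate the gap halves every 70/5.6 ≈ 12.50 years.
A 9.6× gap takes log₂(9.6) ≈ 3.26 halvings to close: 3.26 × 12.50 ≈ 41 years.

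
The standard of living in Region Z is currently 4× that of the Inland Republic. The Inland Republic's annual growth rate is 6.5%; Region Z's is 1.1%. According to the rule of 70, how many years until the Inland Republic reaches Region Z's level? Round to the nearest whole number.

about 26 years

The growth-rate gap is 6.5% − 1.1% = 5.4 percentage points.
So the ratio between them halves every 70/5.4 ≈ 12.96 years.
A 4× gap closes after 2 halvings: 2 × 12.96 ≈ 26 years.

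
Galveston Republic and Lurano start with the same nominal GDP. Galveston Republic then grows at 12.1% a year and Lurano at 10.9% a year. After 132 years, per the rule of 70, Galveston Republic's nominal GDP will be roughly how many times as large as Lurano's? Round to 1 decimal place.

approximately 4.8 times

Only the 1.2-point difference matters.
70/1.2 ≈ 58.33 years per doubling of the ratio; 132 years gives 2.26 doublings, so ≈ 4.8×.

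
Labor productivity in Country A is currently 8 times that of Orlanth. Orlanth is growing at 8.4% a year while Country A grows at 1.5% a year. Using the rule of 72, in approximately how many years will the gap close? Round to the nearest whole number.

Orlanth gains on Country A at 8.4% − 1.5% = 6.9 points a year.
At that relative rate the gap halves every 72/6.9 ≈ 10.43 years.
An 8 times gap closes after 3 halvings: 3 × 10.43 ≈ 31 years.

approximately 31 years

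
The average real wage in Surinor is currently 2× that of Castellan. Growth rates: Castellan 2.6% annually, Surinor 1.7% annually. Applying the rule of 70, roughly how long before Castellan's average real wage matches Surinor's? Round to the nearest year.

about 78 years

What matters is the difference: 0.9 pp.
Rule of 70 on the gap: the ratio halves every 70/0.9 ≈ 77.78 years.
A 2× gap closes after 1 halving: 1 × 77.78 ≈ 78 years.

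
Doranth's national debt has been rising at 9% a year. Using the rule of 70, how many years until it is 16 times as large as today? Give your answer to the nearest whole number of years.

One doubling takes 70/9 = 7.78 years.
Getting to 16× needs 4 doublings: 4 × 7.78 ≈ 31 years.

about 31 years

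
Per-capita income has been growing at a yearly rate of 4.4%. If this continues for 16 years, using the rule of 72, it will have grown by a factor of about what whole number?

roughly 2 times

Doubling time ≈ 72/4.4 = 16.36 years.
16/16.36 ≈ 1 doubling, so about 2^1 = 2×.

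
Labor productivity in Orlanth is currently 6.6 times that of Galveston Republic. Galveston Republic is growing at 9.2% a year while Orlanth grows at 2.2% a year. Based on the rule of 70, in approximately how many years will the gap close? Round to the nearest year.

roughly 27 years

Galveston Republic gains on Orlanth at 9.2% − 2.2% = 7 points a year.
At that relative rate the gap halves every 70/7 ≈ 10.00 years.
A 6.6 times gap takes log₂(6.6) ≈ 2.72 halvings to close: 2.72 × 10.00 ≈ 27 years.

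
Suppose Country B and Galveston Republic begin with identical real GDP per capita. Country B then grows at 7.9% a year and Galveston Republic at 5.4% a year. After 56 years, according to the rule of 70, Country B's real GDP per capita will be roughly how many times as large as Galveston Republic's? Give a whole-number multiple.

about 4 times

Country B pulls ahead at 2.5 pp per year, so the ratio doubles every 70/2.5 ≈ 28.00 years.
In 56 years that's 2.00 doublings: 2^2.00 ≈ 4.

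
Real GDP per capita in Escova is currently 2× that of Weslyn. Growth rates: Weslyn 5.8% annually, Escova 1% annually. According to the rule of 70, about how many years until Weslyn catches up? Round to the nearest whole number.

approximately 15 years

Weslyn gains on Escova at 5.8% − 1% = 4.8 points a year.
At that relative rate the gap halves every 70/4.8 ≈ 14.58 years.
A 2× gap closes after 1 halving: 1 × 14.58 ≈ 15 years.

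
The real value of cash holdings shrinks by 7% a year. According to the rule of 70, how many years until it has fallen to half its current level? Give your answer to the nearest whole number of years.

10 years

The rule works in reverse for decay: 70/7 ≈ 10.00 years to halve.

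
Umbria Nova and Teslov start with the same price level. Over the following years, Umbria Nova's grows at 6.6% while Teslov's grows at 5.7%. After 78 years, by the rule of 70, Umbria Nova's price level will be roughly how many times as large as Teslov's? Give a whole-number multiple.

Rate gap = 6.6% − 5.7% = 0.9 points.
The ratio doubles every 70/0.9 ≈ 77.78 years.
78/77.78 ≈ 1.00 doublings → ratio ≈ 2^1.00 ≈ 2.

≈ 2 times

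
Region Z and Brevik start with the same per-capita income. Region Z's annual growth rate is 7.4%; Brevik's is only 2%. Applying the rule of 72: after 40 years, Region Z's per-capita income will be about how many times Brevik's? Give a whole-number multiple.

Region Z pulls ahead at 5.4 pp per year, so the ratio doubles every 72/5.4 ≈ 13.33 years.
In 40 years that's 3.00 doublings: 2^3.00 ≈ 8.

approximately 8 times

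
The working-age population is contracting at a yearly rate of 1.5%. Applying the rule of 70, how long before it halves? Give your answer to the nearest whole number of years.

Halving time ≈ 70 / 1.5 = 46.67 → 47 years.

around 47 years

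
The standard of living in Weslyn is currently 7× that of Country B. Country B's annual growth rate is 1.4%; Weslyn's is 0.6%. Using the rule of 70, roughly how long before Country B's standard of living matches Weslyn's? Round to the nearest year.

246 years

The growth-rate gap is 1.4% − 0.6% = 0.8 percentage points.
So the ratio between them halves every 70/0.8 ≈ 87.50 years.
A 7× gap takes log₂(7) ≈ 2.81 halvings to close: 2.81 × 87.50 ≈ 246 years.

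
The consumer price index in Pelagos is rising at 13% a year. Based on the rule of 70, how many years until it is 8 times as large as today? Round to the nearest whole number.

around 16 years

Doubling time ≈ 70/13 = 5.38 years.
Getting to 8× needs 3 doublings: 3 × 5.38 ≈ 16 years.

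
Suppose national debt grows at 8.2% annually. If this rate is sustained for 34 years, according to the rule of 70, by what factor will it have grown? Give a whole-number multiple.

16 times

70/8.2 ≈ 8.54 years per doubling.
34 years fits 4 doublings: 2^4 = 16.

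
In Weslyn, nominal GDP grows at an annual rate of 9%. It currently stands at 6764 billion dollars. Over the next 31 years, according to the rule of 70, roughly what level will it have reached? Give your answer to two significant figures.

It doubles every 70/9 ≈ 7.78 years, so 31 years is 3.98 doublings.
2^3.98 ≈ 15.78; 6764 × 15.78 ≈ 110000 billion dollars.

roughly 110000 billion dollars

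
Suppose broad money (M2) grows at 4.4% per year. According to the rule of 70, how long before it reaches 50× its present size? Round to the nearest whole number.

At 4.4% it doubles every 70/4.4 ≈ 15.91 years.
50× is log₂ 50 ≈ 5.64 doublings, so ≈ 5.64 × 15.91 = 90 years.

90 years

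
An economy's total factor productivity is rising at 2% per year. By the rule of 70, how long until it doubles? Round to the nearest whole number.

roughly 35 years

At 2%, doubling takes about 70/2 = 35.00 years.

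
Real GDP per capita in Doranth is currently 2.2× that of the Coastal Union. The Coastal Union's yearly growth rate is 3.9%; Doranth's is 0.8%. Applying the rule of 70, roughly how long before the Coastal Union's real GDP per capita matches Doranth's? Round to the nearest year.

The growth-rate gap is 3.9% − 0.8% = 3.1 percentage points.
So the ratio between them halves every 70/3.1 ≈ 22.58 years.
A 2.2× gap takes log₂(2.2) ≈ 1.14 halvings to close: 1.14 × 22.58 ≈ 26 years.

around 26 years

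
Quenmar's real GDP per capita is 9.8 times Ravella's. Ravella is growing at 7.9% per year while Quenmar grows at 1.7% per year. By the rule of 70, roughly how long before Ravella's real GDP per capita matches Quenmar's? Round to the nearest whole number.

What matters is the difference: 6.2 pp.
Rule of 70 on the gap: the ratio halves every 70/6.2 ≈ 11.29 years.
A 9.8 times gap takes log₂(9.8) ≈ 3.29 halvings to close: 3.29 × 11.29 ≈ 37 years.

approximately 37 years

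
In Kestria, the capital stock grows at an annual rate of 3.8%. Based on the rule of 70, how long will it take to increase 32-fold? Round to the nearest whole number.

Doubling time ≈ 70/3.8 = 18.42 years.
32 = 2^5, so 5 doublings → 92 years.

about 92 years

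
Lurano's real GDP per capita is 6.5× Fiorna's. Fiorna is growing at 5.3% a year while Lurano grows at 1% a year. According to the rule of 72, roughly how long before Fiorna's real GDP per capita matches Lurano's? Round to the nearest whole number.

The growth-rate gap is 5.3% − 1% = 4.3 percentage points.
So the ratio between them halves every 72/4.3 ≈ 16.74 years.
A 6.5× gap takes log₂(6.5) ≈ 2.70 halvings to close: 2.70 × 16.74 ≈ 45 years.

≈ 45 years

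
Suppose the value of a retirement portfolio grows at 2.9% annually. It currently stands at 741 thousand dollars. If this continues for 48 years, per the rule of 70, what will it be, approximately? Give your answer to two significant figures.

around 2900 thousand dollars

Doubling time ≈ 70/2.9 = 24.14 years.
48 years is 48/24.14 ≈ 1.99 doublings, a factor of 2^1.99 ≈ 3.97.
741 × 3.97 ≈ 2900 thousand dollars.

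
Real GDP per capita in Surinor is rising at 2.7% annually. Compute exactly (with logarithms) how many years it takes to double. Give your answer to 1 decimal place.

26.0 years

t = ln(2) / ln(1 + 0.027) = 0.6931 / 0.026642 ≈ 26.02.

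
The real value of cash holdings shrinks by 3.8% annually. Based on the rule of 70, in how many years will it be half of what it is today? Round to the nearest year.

≈ 18 years

The rule works in reverse for decay: 70/3.8 ≈ 18.42 years to halve.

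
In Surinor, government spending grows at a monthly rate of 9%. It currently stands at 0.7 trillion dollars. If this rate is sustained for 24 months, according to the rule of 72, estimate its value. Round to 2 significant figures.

It doubles every 72/9 ≈ 8.00 months, so 24 months is 3.00 doublings.
2^3.00 ≈ 8.00; 0.7 × 8.00 ≈ 5.6 trillion dollars.

about 5.6 trillion dollars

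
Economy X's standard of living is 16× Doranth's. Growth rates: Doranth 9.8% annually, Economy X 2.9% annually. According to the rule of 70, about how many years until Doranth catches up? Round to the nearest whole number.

around 41 years

The growth-rate gap is 9.8% − 2.9% = 6.9 percentage points.
So the ratio between them halves every 70/6.9 ≈ 10.14 years.
A 16× gap closes after 4 halvings: 4 × 10.14 ≈ 41 years.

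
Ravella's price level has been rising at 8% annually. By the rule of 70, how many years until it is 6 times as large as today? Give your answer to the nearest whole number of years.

One doubling takes 70/8 = 8.75 years.
Reaching 6× takes log₂(6) ≈ 2.58 doublings.
2.58 × 8.75 ≈ 23 years.

roughly 23 years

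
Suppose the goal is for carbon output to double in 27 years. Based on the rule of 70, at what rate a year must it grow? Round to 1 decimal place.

about 2.6%

70 / 27 ≈ 2.59, so about 2.6% a year.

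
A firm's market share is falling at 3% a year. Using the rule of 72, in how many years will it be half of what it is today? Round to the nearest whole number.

Halving time ≈ 72 / 3 = 24.00 → 24 years.

about 24 years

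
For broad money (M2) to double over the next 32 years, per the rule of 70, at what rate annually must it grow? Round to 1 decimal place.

70 / 32 ≈ 2.19, so about 2.2% annually.

around 2.2% annually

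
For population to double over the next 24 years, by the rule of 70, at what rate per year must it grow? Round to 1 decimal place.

70 / 24 ≈ 2.92, so about 2.9% per year.

2.9%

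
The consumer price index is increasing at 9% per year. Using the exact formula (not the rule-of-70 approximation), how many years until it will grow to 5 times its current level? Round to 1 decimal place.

18.7 years

t = ln(5) / ln(1 + 0.09) = 1.6094 / 0.086178 ≈ 18.68.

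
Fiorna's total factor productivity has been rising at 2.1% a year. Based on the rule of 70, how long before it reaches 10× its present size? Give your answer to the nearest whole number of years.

roughly 111 years

One doubling takes 70/2.1 = 33.33 years.
Reaching 10× takes log₂(10) ≈ 3.32 doublings.
3.32 × 33.33 ≈ 111 years.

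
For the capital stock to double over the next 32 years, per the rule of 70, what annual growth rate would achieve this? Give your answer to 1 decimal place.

2.2%

70 / 32 ≈ 2.19, so about 2.2% a year.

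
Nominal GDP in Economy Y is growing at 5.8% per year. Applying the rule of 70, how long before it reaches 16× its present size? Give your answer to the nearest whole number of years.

At 5.8% it doubles every 70/5.8 ≈ 12.07 years.
16 = 2^4, so 4 doublings → 48 years.

roughly 48 years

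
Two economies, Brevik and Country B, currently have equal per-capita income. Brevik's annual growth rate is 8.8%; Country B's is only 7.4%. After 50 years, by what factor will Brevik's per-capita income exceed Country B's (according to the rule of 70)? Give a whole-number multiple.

approximately 2 times

Rate gap = 8.8% − 7.4% = 1.4 points.
The ratio doubles every 70/1.4 ≈ 50.00 years.
50/50.00 ≈ 1.00 doublings → ratio ≈ 2^1.00 ≈ 2.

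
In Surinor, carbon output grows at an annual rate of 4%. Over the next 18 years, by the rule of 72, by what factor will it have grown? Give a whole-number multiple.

72/4 ≈ 18.00 years per doubling.
18 years fits 1 doubling: 2^1 = 2.

approximately 2 times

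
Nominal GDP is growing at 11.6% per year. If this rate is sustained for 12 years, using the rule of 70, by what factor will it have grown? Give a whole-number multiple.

≈ 4 times

Doubling time ≈ 70/11.6 = 6.03 years.
12/6.03 ≈ 2 doublings, so about 2^2 = 4×.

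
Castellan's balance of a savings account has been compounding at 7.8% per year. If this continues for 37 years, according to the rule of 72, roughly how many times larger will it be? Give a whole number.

At 7.8% one doubling takes ≈ 9.23 years; 37 years is 4 of them, so ×16.

roughly 16 times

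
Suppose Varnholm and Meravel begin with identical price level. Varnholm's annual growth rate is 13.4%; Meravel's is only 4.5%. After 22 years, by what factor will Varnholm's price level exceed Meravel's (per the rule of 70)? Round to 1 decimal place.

Varnholm pulls ahead at 8.9 pp per year, so the ratio doubles every 70/8.9 ≈ 7.87 years.
In 22 years that's 2.80 doublings: 2^2.80 ≈ 7.0.

around 7.0 times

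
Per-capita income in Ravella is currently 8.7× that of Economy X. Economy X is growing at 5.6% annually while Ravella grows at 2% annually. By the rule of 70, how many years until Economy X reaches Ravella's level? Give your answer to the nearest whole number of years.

≈ 61 years

What matters is the difference: 3.6 pp.
Rule of 70 on the gap: the ratio halves every 70/3.6 ≈ 19.44 years.
An 8.7× gap takes log₂(8.7) ≈ 3.12 halvings to close: 3.12 × 19.44 ≈ 61 years.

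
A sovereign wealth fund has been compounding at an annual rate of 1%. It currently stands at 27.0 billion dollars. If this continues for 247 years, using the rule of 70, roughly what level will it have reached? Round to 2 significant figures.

about 310 billion dollars

It doubles every 70/1 ≈ 70.00 years, so 247 years is 3.53 doublings.
2^3.53 ≈ 11.55; 27.0 × 11.55 ≈ 310 billion dollars.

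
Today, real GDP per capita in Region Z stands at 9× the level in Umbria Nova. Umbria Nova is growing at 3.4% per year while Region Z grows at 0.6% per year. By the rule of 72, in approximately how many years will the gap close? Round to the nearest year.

What matters is the difference: 2.8 pp.
Rule of 72 on the gap: the ratio halves every 72/2.8 ≈ 25.71 years.
A 9× gap takes log₂(9) ≈ 3.17 halvings to close: 3.17 × 25.71 ≈ 82 years.

roughly 82 years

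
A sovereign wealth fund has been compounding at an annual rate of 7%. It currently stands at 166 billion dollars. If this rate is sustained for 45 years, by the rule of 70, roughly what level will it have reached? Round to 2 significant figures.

≈ 3800 billion dollars

It doubles every 70/7 ≈ 10.00 years, so 45 years is 4.50 doublings.
2^4.50 ≈ 22.63; 166 × 22.63 ≈ 3800 billion dollars.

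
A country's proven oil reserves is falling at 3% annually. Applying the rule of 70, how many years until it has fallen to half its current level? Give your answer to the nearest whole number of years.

Falling at 3%, it halves about every 70/3 = 23.33 years.

23 years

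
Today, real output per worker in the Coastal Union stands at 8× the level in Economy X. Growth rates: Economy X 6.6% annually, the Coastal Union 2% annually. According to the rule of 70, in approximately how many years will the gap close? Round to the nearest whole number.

around 46 years

What matters is the difference: 4.6 pp.
Rule of 70 on the gap: the ratio halves every 70/4.6 ≈ 15.22 years.
An 8× gap closes after 3 halvings: 3 × 15.22 ≈ 46 years.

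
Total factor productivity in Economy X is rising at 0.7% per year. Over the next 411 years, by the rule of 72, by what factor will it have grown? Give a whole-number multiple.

16 times

At 0.7% one doubling takes ≈ 102.86 years; 411 years is 4 of them, so ×16.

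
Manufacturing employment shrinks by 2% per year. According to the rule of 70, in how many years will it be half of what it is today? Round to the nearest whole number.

roughly 35 years

The rule works in reverse for decay: 70/2 ≈ 35.00 years to halve.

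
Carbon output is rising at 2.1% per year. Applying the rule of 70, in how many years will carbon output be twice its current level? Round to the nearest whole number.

At 2.1%, doubling takes about 70/2.1 = 33.33 years.

≈ 33 years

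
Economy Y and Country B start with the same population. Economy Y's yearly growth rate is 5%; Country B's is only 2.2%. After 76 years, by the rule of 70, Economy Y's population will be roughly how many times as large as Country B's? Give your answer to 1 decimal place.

Rate gap = 5% − 2.2% = 2.8 points.
The ratio doubles every 70/2.8 ≈ 25.00 years.
76/25.00 ≈ 3.04 doublings → ratio ≈ 2^3.04 ≈ 8.2.

about 8.2 times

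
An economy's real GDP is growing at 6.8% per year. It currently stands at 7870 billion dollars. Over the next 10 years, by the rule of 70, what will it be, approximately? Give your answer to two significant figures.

Doubling time ≈ 70/6.8 = 10.29 years.
10 years is 10/10.29 ≈ 0.97 doublings, a factor of 2^0.97 ≈ 1.96.
7870 × 1.96 ≈ 15000 billion dollars.

15000 billion dollars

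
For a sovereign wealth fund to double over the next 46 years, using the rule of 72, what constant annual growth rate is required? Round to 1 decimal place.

1.6%

72 / 46 ≈ 1.57, so about 1.6% a year.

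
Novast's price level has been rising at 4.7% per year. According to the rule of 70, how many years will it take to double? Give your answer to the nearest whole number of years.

around 15 years

At 4.7%, doubling takes about 70/4.7 = 14.89 years.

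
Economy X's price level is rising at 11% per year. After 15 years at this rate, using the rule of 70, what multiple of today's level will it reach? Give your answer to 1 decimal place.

Doubling time ≈ 70/11 = 6.36 years.
15 years / 6.36 ≈ 2.36 doublings → factor 2^2.36 ≈ 5.1.

around 5.1 times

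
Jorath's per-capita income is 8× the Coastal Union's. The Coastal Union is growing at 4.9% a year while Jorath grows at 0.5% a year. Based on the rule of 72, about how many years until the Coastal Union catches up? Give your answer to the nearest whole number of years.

≈ 49 years

What matters is the difference: 4.4 pp.
Rule of 72 on the gap: the ratio halves every 72/4.4 ≈ 16.36 years.
An 8× gap closes after 3 halvings: 3 × 16.36 ≈ 49 years.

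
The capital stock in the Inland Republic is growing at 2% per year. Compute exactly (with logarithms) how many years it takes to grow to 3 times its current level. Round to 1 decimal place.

t = ln(3) / ln(1 + 0.02) = 1.0986 / 0.019803 ≈ 55.48.

55.5 years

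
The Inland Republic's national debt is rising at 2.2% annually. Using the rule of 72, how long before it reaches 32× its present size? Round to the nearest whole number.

about 164 years

One doubling takes 72/2.2 = 32.73 years.
Getting to 32× needs 5 doublings: 5 × 32.73 ≈ 164 years.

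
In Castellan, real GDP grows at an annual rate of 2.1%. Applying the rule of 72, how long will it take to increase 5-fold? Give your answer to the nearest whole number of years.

One doubling takes 72/2.1 = 34.29 years.
Reaching 5× takes log₂(5) ≈ 2.32 doublings.
2.32 × 34.29 ≈ 80 years.

approximately 80 years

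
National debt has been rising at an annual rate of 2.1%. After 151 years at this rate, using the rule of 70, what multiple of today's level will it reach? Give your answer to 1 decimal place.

around 23.1 times

Doubles every ≈ 33.33 years (70/2.1).
151 years is 4.53 doublings; 2^4.53 ≈ 23.1×.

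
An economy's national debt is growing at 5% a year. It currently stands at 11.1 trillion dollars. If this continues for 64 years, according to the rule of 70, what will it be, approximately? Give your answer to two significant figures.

about 260 trillion dollars

It doubles every 70/5 ≈ 14.00 years, so 64 years is 4.57 doublings.
2^4.57 ≈ 23.75; 11.1 × 23.75 ≈ 260 trillion dollars.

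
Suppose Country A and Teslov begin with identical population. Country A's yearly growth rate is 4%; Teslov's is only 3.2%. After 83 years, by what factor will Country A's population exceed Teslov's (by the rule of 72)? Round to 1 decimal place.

1.9 times

Only the 0.8-point difference matters.
72/0.8 ≈ 90.00 years per doubling of the ratio; 83 years gives 0.92 doublings, so ≈ 1.9×.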